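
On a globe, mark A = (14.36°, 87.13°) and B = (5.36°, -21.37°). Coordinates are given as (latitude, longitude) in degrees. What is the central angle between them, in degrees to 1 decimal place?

106.4°

With latitudes φ₁ = 14.360°, φ₂ = 5.360° and longitude difference Δλ = -108.500°:
cos c = sin φ₁ sin φ₂ + cos φ₁ cos φ₂ cos Δλ = (0.2480)(0.0934) + (0.9688)(0.9956)(-0.3173) = -0.28288,
so c = arccos(-0.28288) = 1.85759 rad.
So the angular separation is 106.4°.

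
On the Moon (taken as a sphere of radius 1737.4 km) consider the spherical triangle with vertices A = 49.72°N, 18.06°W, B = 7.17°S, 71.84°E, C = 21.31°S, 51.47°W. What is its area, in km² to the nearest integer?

Side lengths (central angles): a = 2.0513, b = 1.3433, c = 1.6650 rad; semiperimeter s = 2.5298.
By l'Huilier's theorem, tan(E/4) = √[tan(s/2) tan((s−a)/2) tan((s−b)/2) tan((s−c)/2)], giving spherical excess E = 1.8234 rad.
Area = E·R² = 1.8234 × (1737.4)² ≈ 5504030 km².

5504030 km²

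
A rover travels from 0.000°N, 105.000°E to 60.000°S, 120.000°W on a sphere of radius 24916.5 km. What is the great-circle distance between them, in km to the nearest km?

In radians: φ₁ = 0.0000, φ₂ = -1.0472, Δλ = 135.000° = 2.3562 rad.
Haversine: a = sin²(Δφ/2) + cos φ₁ cos φ₂ sin²(Δλ/2) = 0.2500 + (1.0000)(0.5000)(0.8536) = 0.67678.
Central angle c = 2·arcsin(√a) = 1.93216 rad.
Distance = R·c = 24916.5 × 1.9322 ≈ 48143 km.

48143 km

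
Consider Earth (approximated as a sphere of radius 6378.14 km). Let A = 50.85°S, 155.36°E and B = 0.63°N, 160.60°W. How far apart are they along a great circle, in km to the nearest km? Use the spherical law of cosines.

In radians: φ₁ = -0.8875, φ₂ = 0.0110, Δλ = 44.040° = 0.7686 rad.
cos c = sin φ₁ sin φ₂ + cos φ₁ cos φ₂ cos Δλ = (-0.7755)(0.0110) + (0.6314)(0.9999)(0.7189) = 0.44530,
so c = arccos(0.44530) = 1.10929 rad.
Distance = R·c = 6378.14 × 1.1093 ≈ 7075 km.

7075 km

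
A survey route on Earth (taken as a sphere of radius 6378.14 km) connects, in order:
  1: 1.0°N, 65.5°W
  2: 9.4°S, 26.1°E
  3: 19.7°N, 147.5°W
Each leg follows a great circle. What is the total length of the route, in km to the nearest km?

Leg 1→2: central angle 1.6012 rad, distance 10212.6 km.
Leg 2→3: central angle 2.9319 rad, distance 18700.1 km.
Total: 10212.6 + 18700.1 ≈ 28913 km.

28913 km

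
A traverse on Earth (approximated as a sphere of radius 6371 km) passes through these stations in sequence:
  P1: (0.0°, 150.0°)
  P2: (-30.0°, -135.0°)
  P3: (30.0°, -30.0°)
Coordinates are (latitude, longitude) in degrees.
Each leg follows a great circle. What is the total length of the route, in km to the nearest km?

Leg P1→P2: central angle 1.3447 rad, distance 8567.3 km.
Leg P2→P3: central angle 2.0310 rad, distance 12939.4 km.
Total: 8567.3 + 12939.4 ≈ 21507 km.

21507 km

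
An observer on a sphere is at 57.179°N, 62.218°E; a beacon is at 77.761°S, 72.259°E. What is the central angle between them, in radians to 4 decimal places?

With latitudes φ₁ = 57.179°, φ₂ = -77.761° and longitude difference Δλ = 10.041°:
cos c = sin φ₁ sin φ₂ + cos φ₁ cos φ₂ cos Δλ = (0.8404)(-0.9773) + (0.5420)(0.2120)(0.9847) = -0.70813,
so c = arccos(-0.70813) = 2.35764 rad.
So the angular separation is 2.3576 rad.

2.3576 rad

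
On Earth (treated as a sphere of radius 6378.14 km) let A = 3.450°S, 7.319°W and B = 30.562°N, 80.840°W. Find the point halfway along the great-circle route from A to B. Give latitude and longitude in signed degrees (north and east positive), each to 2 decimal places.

16.73°, -40.93°

Central angle δ = 1.3559 rad. Interpolating on the sphere with fraction f = 0.5:
P = [sin((1−f)δ)·A + sin(fδ)·B] / sin δ = 0.6420·A + 0.6420·B in Cartesian coordinates,
giving P = (0.7236, -0.6274, 0.2878), i.e. latitude 16.73°, longitude -40.93°.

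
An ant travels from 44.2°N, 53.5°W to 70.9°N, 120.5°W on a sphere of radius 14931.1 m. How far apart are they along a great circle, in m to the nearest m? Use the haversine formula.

With latitudes φ₁ = 44.200°, φ₂ = 70.900° and longitude difference Δλ = -67.000°:
Haversine: a = sin²(Δφ/2) + cos φ₁ cos φ₂ sin²(Δλ/2) = 0.0533 + (0.7169)(0.3272)(0.3046) = 0.12478.
Central angle c = 2·arcsin(√a) = 0.72206 rad.
Distance = R·c = 14931.1 × 0.7221 ≈ 10781 m.

10781 m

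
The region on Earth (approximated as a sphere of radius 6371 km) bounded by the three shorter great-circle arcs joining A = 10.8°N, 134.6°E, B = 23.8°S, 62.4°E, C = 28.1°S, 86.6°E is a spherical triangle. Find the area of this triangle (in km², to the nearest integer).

6352379 km²

Side lengths (central angles): a = 0.3864, b = 1.0569, c = 1.3703 rad; semiperimeter s = 1.4069.
By l'Huilier's theorem, tan(E/4) = √[tan(s/2) tan((s−a)/2) tan((s−b)/2) tan((s−c)/2)], giving spherical excess E = 0.1565 rad.
Area = E·R² = 0.1565 × (6371)² ≈ 6352379 km².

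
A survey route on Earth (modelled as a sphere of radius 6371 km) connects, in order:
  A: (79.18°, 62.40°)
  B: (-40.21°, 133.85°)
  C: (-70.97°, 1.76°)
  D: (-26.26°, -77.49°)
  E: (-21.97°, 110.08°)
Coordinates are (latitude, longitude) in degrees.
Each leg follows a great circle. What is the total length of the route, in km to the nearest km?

42558 km

Leg A→B: central angle 2.2000 rad, distance 14016.2 km.
Leg B→C: central angle 1.1114 rad, distance 7080.8 km.
Leg C→D: central angle 1.0783 rad, distance 6870.0 km.
Leg D→E: central angle 2.2901 rad, distance 14590.5 km.
Total: 14016.2 + 7080.8 + 6870.0 + 14590.5 ≈ 42558 km.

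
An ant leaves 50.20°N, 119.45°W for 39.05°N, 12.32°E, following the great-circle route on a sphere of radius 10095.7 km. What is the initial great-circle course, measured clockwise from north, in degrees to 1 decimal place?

35.9°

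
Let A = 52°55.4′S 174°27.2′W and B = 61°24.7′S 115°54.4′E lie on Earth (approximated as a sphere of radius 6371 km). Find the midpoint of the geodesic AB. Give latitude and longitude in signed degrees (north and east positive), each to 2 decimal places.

The central angle between A and B is δ = 0.6420 rad.
With f = 0.5, the slerp weights are sin((1−f)δ)/sin δ = 0.5269 and sin(fδ)/sin δ = 0.5269.
Weighted sum of the unit vectors: (0.5269)·(-0.6001,-0.0583,-0.7978) + (0.5269)·(-0.2091,0.4304,-0.8781) = (-0.4263, 0.1961, -0.8831).
Converting back: φ = atan2(z, √(x²+y²)) = -62.01°, λ = atan2(y, x) = 155.30°.

-62.01°, 155.30°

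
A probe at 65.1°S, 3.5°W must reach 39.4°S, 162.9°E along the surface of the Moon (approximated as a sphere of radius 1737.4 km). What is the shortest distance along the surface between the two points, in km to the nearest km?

With latitudes φ₁ = -65.100°, φ₂ = -39.400° and longitude difference Δλ = 166.400°:
cos c = sin φ₁ sin φ₂ + cos φ₁ cos φ₂ cos Δλ = (-0.9070)(-0.6347) + (0.4210)(0.7727)(-0.9720) = 0.25950,
so c = arccos(0.25950) = 1.30829 rad.
Distance = R·c = 1737.4 × 1.3083 ≈ 2273 km.

2273 km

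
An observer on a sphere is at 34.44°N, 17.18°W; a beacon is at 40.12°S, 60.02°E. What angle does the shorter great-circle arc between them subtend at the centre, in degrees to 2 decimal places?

102.99°

With latitudes φ₁ = 34.440°, φ₂ = -40.120° and longitude difference Δλ = 77.200°:
Haversine: a = sin²(Δφ/2) + cos φ₁ cos φ₂ sin²(Δλ/2) = 0.3669 + (0.8247)(0.7647)(0.3892) = 0.61235.
Central angle c = 2·arcsin(√a) = 1.79744 rad.
So the angular separation is 102.99°.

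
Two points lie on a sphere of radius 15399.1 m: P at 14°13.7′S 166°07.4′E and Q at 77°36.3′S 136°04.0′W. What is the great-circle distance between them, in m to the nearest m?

In radians: φ₁ = -0.2483, φ₂ = -1.3545, Δλ = 57.810° = 1.0090 rad.
cos c = sin φ₁ sin φ₂ + cos φ₁ cos φ₂ cos Δλ = (-0.2458)(-0.9767) + (0.9693)(0.2147)(0.5327) = 0.35090,
so c = arccos(0.35090) = 1.21226 rad.
Distance = R·c = 15399.1 × 1.2123 ≈ 18668 m.

18668 m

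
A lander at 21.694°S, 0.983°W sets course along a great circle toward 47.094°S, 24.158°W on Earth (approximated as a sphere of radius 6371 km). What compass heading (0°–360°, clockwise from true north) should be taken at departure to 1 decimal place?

Δλ = -23.175° = -0.4045 rad.
y = sin Δλ · cos φ₂ = (-0.3935)(0.6808) = -0.2679
x = cos φ₁ sin φ₂ − sin φ₁ cos φ₂ cos Δλ = (0.9292)(-0.7325) − (-0.3696)(0.6808)(0.9193) = -0.4492
θ = atan2(y, x) = -149.19°; adding 360° gives 210.8°.

210.8°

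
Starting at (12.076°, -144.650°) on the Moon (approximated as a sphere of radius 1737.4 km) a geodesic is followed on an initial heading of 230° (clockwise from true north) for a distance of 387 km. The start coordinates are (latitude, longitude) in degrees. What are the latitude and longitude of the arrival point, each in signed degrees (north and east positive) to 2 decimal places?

3.74°, -154.41°

Angular distance δ = d/R = 387/1737.4 = 0.22275 rad; initial bearing θ = 4.0143 rad.
sin φ₂ = sin φ₁ cos δ + cos φ₁ sin δ cos θ = (0.2092)(0.9753) + (0.9779)(0.2209)(-0.6428) = 0.0652, so φ₂ = 3.74°.
Δλ = atan2(sin θ sin δ cos φ₁, cos δ − sin φ₁ sin φ₂) = atan2(-0.1655, 0.9617) = -9.764°.
λ₂ = -144.650° − 9.764° = -154.41°.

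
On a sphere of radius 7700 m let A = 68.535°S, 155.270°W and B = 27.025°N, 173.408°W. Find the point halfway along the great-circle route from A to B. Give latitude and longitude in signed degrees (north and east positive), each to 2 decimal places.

Central angle δ = 1.6841 rad. Interpolating on the sphere with fraction f = 0.5:
P = [sin((1−f)δ)·A + sin(fδ)·B] / sin δ = 0.7508·A + 0.7508·B in Cartesian coordinates,
giving P = (-0.9140, -0.1917, -0.3576), i.e. latitude -20.95°, longitude -168.15°.

-20.95°, -168.15°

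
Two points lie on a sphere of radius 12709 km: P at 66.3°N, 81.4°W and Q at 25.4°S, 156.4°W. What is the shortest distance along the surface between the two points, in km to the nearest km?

23819 km

Let φ₁ = 1.1572 rad, φ₂ = -0.4433 rad, and Δλ = -1.3090 rad.
cos c = sin φ₁ sin φ₂ + cos φ₁ cos φ₂ cos Δλ = (0.9157)(-0.4289) + (0.4019)(0.9033)(0.2588) = -0.29878,
so c = arccos(-0.29878) = 1.87421 rad.
Distance = R·c = 12709 × 1.8742 ≈ 23819 km.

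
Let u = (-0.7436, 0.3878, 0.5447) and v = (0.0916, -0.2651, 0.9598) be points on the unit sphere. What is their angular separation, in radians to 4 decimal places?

1.2112 rad

u·v = 0.3519; |u| = 1.0000, |v| = 0.9999.
cos θ = (u·v)/(|u||v|) = 0.3519, so θ = 1.2112 rad.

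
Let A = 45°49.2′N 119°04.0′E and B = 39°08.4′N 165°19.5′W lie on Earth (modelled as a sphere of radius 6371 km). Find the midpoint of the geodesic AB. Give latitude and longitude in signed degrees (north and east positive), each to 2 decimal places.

The central angle between A and B is δ = 0.9434 rad.
With f = 0.5, the slerp weights are sin((1−f)δ)/sin δ = 0.5613 and sin(fδ)/sin δ = 0.5613.
Weighted sum of the unit vectors: (0.5613)·(-0.3386,0.6091,0.7172) + (0.5613)·(-0.7503,-0.1965,0.6312) = (-0.6112, 0.2316, 0.7568).
Converting back: φ = atan2(z, √(x²+y²)) = 49.19°, λ = atan2(y, x) = 159.24°.

49.19°, 159.24°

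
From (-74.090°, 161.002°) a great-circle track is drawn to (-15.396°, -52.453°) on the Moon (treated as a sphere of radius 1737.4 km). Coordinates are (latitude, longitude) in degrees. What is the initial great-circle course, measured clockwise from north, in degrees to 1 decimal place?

147.9°

With φ₁ = -1.2931, φ₂ = -0.2687, Δλ = 2.5577 rad, the forward-azimuth formula gives
θ = atan2( sin Δλ cos φ₂ , cos φ₁ sin φ₂ − sin φ₁ cos φ₂ cos Δλ ) = atan2(0.5315, -0.8463) = 147.87°.
So the initial bearing is 147.9°.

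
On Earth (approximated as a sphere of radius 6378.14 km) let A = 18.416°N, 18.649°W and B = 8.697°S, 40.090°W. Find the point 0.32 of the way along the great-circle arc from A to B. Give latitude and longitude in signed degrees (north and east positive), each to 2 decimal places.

Central angle δ = 0.6002 rad. Interpolating on the sphere with fraction f = 0.32:
P = [sin((1−f)δ)·A + sin(fδ)·B] / sin δ = 0.7027·A + 0.3380·B in Cartesian coordinates,
giving P = (0.8873, -0.4283, 0.1709), i.e. latitude 9.84°, longitude -25.77°.

9.84°, -25.77°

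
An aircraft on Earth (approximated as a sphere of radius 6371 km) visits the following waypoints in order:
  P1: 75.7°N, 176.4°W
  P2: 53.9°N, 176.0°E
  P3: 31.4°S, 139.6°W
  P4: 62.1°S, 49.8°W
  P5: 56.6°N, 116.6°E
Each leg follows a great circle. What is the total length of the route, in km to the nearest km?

Leg P1→P2: central angle 0.3839 rad, distance 2445.9 km.
Leg P2→P3: central angle 1.6325 rad, distance 10400.6 km.
Leg P3→P4: central angle 1.0907 rad, distance 6949.0 km.
Leg P4→P5: central angle 2.9876 rad, distance 19034.3 km.
Total: 2445.9 + 10400.6 + 6949.0 + 19034.3 ≈ 38830 km.

38830 km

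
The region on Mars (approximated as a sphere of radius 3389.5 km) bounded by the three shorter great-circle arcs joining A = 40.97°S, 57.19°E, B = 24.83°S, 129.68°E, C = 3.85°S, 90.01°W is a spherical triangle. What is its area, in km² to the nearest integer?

27822770 km²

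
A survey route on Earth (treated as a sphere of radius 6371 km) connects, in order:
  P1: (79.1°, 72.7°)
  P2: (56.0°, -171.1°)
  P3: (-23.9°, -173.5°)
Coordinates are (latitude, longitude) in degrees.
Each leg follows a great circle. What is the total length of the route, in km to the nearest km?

Leg P1→P2: central angle 0.6960 rad, distance 4434.4 km.
Leg P2→P3: central angle 1.3950 rad, distance 8887.4 km.
Total: 4434.4 + 8887.4 ≈ 13322 km.

13322 km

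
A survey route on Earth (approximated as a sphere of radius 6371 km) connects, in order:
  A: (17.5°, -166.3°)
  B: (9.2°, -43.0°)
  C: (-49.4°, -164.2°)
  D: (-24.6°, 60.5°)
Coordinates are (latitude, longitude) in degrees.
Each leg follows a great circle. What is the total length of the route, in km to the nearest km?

36802 km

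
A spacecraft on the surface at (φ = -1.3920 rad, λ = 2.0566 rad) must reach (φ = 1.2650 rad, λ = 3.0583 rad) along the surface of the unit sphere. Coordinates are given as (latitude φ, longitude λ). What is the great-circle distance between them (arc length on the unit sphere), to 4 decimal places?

2.7130

Let φ₁ = -1.3920 rad, φ₂ = 1.2650 rad, and Δλ = 1.0017 rad.
Haversine: a = sin²(Δφ/2) + cos φ₁ cos φ₂ sin²(Δλ/2) = 0.9424 + (0.1778)(0.3011)(0.2306) = 0.95478.
Central angle c = 2·arcsin(√a) = 2.71301 rad.
On the unit sphere the arc length equals the central angle: 2.7130.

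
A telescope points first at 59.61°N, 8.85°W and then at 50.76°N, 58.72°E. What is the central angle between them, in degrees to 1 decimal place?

Let φ₁ = 1.0404 rad, φ₂ = 0.8859 rad, and Δλ = 1.1793 rad.
cos c = sin φ₁ sin φ₂ + cos φ₁ cos φ₂ cos Δλ = (0.8626)(0.7745) + (0.5059)(0.6326)(0.3816) = 0.79019,
so c = arccos(0.79019) = 0.65968 rad.
So the angular separation is 37.8°.

37.8°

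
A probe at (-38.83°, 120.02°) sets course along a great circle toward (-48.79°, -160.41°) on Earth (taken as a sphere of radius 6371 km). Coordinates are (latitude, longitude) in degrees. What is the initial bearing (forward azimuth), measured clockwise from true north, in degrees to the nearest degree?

Δλ = 79.570° = 1.3888 rad.
y = sin Δλ · cos φ₂ = (0.9835)(0.6588) = 0.6479
x = cos φ₁ sin φ₂ − sin φ₁ cos φ₂ cos Δλ = (0.7790)(-0.7523) − (-0.6270)(0.6588)(0.1810) = -0.5113
θ = atan2(y, x) = 128.28°, so the bearing is 128°.

128°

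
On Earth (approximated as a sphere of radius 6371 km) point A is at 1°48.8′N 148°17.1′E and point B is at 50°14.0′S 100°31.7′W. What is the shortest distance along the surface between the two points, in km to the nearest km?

11653 km

With latitudes φ₁ = 1.813°, φ₂ = -50.233° and longitude difference Δλ = 111.187°:
cos c = sin φ₁ sin φ₂ + cos φ₁ cos φ₂ cos Δλ = (0.0316)(-0.7687) + (0.9995)(0.6397)(-0.3614) = -0.25539,
so c = arccos(-0.25539) = 1.82904 rad.
Distance = R·c = 6371 × 1.8290 ≈ 11653 km.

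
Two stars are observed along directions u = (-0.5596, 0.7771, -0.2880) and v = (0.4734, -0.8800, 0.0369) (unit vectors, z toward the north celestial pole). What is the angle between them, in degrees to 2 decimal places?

163.63°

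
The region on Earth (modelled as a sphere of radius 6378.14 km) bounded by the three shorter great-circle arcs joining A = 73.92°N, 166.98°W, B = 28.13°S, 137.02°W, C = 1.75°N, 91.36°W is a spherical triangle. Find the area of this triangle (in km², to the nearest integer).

Side lengths (central angles): a = 0.9252, b = 1.4725, c = 1.8146 rad; semiperimeter s = 2.1062.
By l'Huilier's theorem, tan(E/4) = √[tan(s/2) tan((s−a)/2) tan((s−b)/2) tan((s−c)/2)], giving spherical excess E = 0.9347 rad.
Area = E·R² = 0.9347 × (6378.14)² ≈ 38023468 km².

38023468 km²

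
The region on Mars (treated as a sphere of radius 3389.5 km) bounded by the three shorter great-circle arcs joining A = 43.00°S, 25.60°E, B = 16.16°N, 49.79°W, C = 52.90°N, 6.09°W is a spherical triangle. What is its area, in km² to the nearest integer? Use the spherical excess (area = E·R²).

10914027 km²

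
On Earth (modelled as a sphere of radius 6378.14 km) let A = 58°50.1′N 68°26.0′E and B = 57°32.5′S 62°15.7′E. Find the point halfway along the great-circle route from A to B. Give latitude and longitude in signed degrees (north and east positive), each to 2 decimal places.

Central angle δ = 2.0330 rad. Interpolating on the sphere with fraction f = 0.5:
P = [sin((1−f)δ)·A + sin(fδ)·B] / sin δ = 0.9499·A + 0.9499·B in Cartesian coordinates,
giving P = (0.4180, 0.9084, 0.0113), i.e. latitude 0.65°, longitude 65.29°.

0.65°, 65.29°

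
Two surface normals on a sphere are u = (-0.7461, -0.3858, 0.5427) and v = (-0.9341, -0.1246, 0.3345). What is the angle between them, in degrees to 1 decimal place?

22.1°

u·v = 0.9265; |u| = 1.0000, |v| = 1.0000.
cos θ = (u·v)/(|u||v|) = 0.9265, so θ = 22.1°.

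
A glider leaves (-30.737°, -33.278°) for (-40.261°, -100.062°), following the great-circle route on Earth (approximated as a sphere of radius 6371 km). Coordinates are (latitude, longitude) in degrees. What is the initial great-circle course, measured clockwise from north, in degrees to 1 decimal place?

240.2°

Δλ = -66.784° = -1.1656 rad.
y = sin Δλ · cos φ₂ = (-0.9190)(0.7631) = -0.7013
x = cos φ₁ sin φ₂ − sin φ₁ cos φ₂ cos Δλ = (0.8595)(-0.6463) − (-0.5111)(0.7631)(0.3942) = -0.4017
θ = atan2(y, x) = -119.81°; adding 360° gives 240.2°.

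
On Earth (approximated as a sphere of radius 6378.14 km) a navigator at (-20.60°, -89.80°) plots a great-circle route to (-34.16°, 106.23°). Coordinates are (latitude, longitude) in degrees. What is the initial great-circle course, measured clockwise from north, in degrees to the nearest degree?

With φ₁ = -0.3595, φ₂ = -0.5962, Δλ = -2.8618 rad, the forward-azimuth formula gives
θ = atan2( sin Δλ cos φ₂ , cos φ₁ sin φ₂ − sin φ₁ cos φ₂ cos Δλ ) = atan2(-0.2285, -0.8054) = -164.16°.
Adding 360° brings this into [0°, 360°): 196°.

196°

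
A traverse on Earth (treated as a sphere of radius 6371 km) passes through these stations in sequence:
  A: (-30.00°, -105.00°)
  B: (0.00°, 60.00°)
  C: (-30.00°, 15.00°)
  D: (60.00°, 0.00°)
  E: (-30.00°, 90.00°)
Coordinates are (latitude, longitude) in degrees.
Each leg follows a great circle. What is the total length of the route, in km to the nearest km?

45091 km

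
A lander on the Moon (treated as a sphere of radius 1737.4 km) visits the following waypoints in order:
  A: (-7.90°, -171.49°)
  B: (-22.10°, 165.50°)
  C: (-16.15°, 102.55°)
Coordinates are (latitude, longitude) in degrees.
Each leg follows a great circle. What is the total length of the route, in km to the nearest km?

2598 km

Leg A→B: central angle 0.4592 rad, distance 797.7 km.
Leg B→C: central angle 1.0363 rad, distance 1800.5 km.
Total: 797.7 + 1800.5 ≈ 2598 km.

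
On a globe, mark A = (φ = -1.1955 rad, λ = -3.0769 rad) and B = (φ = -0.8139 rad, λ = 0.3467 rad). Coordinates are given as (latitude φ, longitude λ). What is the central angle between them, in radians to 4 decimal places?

1.1212 rad

With latitudes φ₁ = -68.497°, φ₂ = -46.633° and longitude difference Δλ = -163.842°:
cos c = sin φ₁ sin φ₂ + cos φ₁ cos φ₂ cos Δλ = (-0.9304)(-0.7270) + (0.3665)(0.6867)(-0.9605) = 0.43462,
so c = arccos(0.43462) = 1.12118 rad.
So the angular separation is 1.1212 rad.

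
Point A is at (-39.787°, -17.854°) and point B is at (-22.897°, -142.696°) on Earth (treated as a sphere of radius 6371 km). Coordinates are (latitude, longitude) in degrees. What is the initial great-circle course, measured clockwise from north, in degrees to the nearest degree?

With φ₁ = -0.6944, φ₂ = -0.3996, Δλ = -2.1789 rad, the forward-azimuth formula gives
θ = atan2( sin Δλ cos φ₂ , cos φ₁ sin φ₂ − sin φ₁ cos φ₂ cos Δλ ) = atan2(-0.7561, -0.6358) = -130.06°.
Adding 360° brings this into [0°, 360°): 230°.

230°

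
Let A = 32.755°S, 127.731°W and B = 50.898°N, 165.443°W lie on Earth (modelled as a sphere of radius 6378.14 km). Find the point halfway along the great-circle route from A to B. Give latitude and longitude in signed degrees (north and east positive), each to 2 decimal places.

9.57°, -143.79°

Central angle δ = 1.5711 rad. Interpolating on the sphere with fraction f = 0.5:
P = [sin((1−f)δ)·A + sin(fδ)·B] / sin δ = 0.7072·A + 0.7072·B in Cartesian coordinates,
giving P = (-0.7957, -0.5825, 0.1662), i.e. latitude 9.57°, longitude -143.79°.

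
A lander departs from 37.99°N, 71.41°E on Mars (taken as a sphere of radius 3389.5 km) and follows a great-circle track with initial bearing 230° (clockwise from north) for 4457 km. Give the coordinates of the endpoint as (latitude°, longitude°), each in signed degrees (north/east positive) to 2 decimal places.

Angular distance δ = d/R = 4457/3389.5 = 1.31494 rad; initial bearing θ = 4.0143 rad.
sin φ₂ = sin φ₁ cos δ + cos φ₁ sin δ cos θ = (0.6155)(0.2531) + (0.7881)(0.9674)(-0.6428) = -0.3343, so φ₂ = -19.53°.
Δλ = atan2(sin θ sin δ cos φ₁, cos δ − sin φ₁ sin φ₂) = atan2(-0.5841, 0.4589) = -51.846°.
λ₂ = 71.410° − 51.846° = 19.56°.

-19.53°, 19.56°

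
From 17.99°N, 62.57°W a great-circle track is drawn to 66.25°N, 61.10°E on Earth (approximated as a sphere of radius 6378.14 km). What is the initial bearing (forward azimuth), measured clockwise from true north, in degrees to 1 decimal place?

Δλ = 123.670° = 2.1584 rad.
y = sin Δλ · cos φ₂ = (0.8322)(0.4027) = 0.3352
x = cos φ₁ sin φ₂ − sin φ₁ cos φ₂ cos Δλ = (0.9511)(0.9153) − (0.3089)(0.4027)(-0.5544) = 0.9395
θ = atan2(y, x) = 19.63°, so the bearing is 19.6°.

19.6°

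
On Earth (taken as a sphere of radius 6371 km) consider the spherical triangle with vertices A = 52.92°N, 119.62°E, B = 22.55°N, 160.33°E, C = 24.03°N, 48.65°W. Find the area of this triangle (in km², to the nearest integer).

41105058 km²

Side lengths (central angles): a = 2.1916, b = 1.7868, c = 0.7553 rad; semiperimeter s = 2.3669.
By l'Huilier's theorem, tan(E/4) = √[tan(s/2) tan((s−a)/2) tan((s−b)/2) tan((s−c)/2)], giving spherical excess E = 1.0127 rad.
Area = E·R² = 1.0127 × (6371)² ≈ 41105058 km².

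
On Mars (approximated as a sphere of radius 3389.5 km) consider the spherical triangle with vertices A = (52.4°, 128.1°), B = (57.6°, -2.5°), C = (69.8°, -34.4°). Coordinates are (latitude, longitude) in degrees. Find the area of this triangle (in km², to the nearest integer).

1997366 km²

Side lengths (central angles): a = 0.3192, b = 0.9972, c = 1.0971 rad; semiperimeter s = 1.2068.
By l'Huilier's theorem, tan(E/4) = √[tan(s/2) tan((s−a)/2) tan((s−b)/2) tan((s−c)/2)], giving spherical excess E = 0.1739 rad.
Area = E·R² = 0.1739 × (3389.5)² ≈ 1997366 km².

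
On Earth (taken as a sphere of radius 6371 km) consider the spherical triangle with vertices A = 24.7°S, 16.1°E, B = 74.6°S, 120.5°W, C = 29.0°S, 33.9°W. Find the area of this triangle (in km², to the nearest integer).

Side lengths (central angles): a = 1.0688, b = 0.7765, c = 1.3412 rad; semiperimeter s = 1.5933.
By l'Huilier's theorem, tan(E/4) = √[tan(s/2) tan((s−a)/2) tan((s−b)/2) tan((s−c)/2)], giving spherical excess E = 0.4883 rad.
Area = E·R² = 0.4883 × (6371)² ≈ 19818982 km².

19818982 km²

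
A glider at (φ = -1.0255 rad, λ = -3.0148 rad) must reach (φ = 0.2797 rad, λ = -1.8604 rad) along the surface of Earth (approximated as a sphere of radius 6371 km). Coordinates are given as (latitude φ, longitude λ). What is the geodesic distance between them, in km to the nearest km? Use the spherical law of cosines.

10227 km

Let φ₁ = -1.0255 rad, φ₂ = 0.2797 rad, and Δλ = 1.1544 rad.
cos c = sin φ₁ sin φ₂ + cos φ₁ cos φ₂ cos Δλ = (-0.8550)(0.2761) + (0.5187)(0.9611)(0.4045) = -0.03440,
so c = arccos(-0.03440) = 1.60520 rad.
Distance = R·c = 6371 × 1.6052 ≈ 10227 km.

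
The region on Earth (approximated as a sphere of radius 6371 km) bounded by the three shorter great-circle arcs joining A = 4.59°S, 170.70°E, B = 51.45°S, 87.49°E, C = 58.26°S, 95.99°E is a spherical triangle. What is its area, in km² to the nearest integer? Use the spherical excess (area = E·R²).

4352259 km²

Side lengths (central angles): a = 0.1461, b = 1.3630, c = 1.4343 rad; semiperimeter s = 1.4717.
By l'Huilier's theorem, tan(E/4) = √[tan(s/2) tan((s−a)/2) tan((s−b)/2) tan((s−c)/2)], giving spherical excess E = 0.1072 rad.
Area = E·R² = 0.1072 × (6371)² ≈ 4352259 km².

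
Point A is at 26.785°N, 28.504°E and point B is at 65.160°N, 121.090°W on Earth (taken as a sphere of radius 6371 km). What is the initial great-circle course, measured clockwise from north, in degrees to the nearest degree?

Δλ = -149.594° = -2.6109 rad.
y = sin Δλ · cos φ₂ = (-0.5061)(0.4201) = -0.2126
x = cos φ₁ sin φ₂ − sin φ₁ cos φ₂ cos Δλ = (0.8927)(0.9075) − (0.4506)(0.4201)(-0.8625) = 0.9734
θ = atan2(y, x) = -12.32°; adding 360° gives 348°.

348°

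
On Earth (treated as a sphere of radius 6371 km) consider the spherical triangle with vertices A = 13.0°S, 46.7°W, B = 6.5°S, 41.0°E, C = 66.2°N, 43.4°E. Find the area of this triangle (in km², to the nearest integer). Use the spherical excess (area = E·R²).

54857793 km²

Side lengths (central angles): a = 1.2692, b = 1.7788, c = 1.5064 rad; semiperimeter s = 2.2772.
By l'Huilier's theorem, tan(E/4) = √[tan(s/2) tan((s−a)/2) tan((s−b)/2) tan((s−c)/2)], giving spherical excess E = 1.3515 rad.
Area = E·R² = 1.3515 × (6371)² ≈ 54857793 km².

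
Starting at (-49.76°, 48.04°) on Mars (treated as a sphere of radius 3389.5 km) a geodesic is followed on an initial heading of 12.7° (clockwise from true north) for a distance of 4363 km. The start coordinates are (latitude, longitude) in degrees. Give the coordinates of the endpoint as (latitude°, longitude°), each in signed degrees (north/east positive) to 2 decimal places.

23.04°, 61.30°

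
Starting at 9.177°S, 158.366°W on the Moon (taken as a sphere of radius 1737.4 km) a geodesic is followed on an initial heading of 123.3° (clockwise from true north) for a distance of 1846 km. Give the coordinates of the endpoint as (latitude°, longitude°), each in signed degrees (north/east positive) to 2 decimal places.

Angular distance δ = d/R = 1846/1737.4 = 1.06251 rad; initial bearing θ = 2.1520 rad.
sin φ₂ = sin φ₁ cos δ + cos φ₁ sin δ cos θ = (-0.1595)(0.4867) + (0.9872)(0.8736)(-0.5490) = -0.5511, so φ₂ = -33.44°.
Δλ = atan2(sin θ sin δ cos φ₁, cos δ − sin φ₁ sin φ₂) = atan2(0.7208, 0.3988) = 61.046°.
λ₂ = -158.366° + 61.046° = -97.32°.

-33.44°, -97.32°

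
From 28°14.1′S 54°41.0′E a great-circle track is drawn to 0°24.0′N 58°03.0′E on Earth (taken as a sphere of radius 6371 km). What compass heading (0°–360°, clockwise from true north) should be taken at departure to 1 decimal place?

7.0°

Δλ = 3.367° = 0.0588 rad.
y = sin Δλ · cos φ₂ = (0.0587)(1.0000) = 0.0587
x = cos φ₁ sin φ₂ − sin φ₁ cos φ₂ cos Δλ = (0.8810)(0.0070) − (-0.4731)(1.0000)(0.9983) = 0.4784
θ = atan2(y, x) = 7.00°, so the bearing is 7.0°.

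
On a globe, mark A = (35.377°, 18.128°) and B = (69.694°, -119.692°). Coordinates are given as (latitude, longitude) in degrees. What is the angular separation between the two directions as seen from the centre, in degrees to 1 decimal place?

70.5°

In radians: φ₁ = 0.6174, φ₂ = 1.2164, Δλ = -137.820° = -2.4054 rad.
Haversine: a = sin²(Δφ/2) + cos φ₁ cos φ₂ sin²(Δλ/2) = 0.0870 + (0.8154)(0.3470)(0.8705) = 0.33335.
Central angle c = 2·arcsin(√a) = 1.23100 rad.
So the angular separation is 70.5°.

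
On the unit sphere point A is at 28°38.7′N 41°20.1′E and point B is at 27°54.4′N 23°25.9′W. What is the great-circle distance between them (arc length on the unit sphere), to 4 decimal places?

In radians: φ₁ = 0.4999, φ₂ = 0.4871, Δλ = -64.767° = -1.1304 rad.
cos c = sin φ₁ sin φ₂ + cos φ₁ cos φ₂ cos Δλ = (0.4794)(0.4680) + (0.8776)(0.8837)(0.4263) = 0.55499,
so c = arccos(0.55499) = 0.98245 rad.
On the unit sphere the arc length equals the central angle: 0.9824.

0.9824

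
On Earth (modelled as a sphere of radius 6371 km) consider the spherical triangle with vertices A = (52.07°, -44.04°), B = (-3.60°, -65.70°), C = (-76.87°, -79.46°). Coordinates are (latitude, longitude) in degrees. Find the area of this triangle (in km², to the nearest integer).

Side lengths (central angles): a = 1.2856, b = 2.2841, c = 1.0232 rad; semiperimeter s = 2.2965.
By l'Huilier's theorem, tan(E/4) = √[tan(s/2) tan((s−a)/2) tan((s−b)/2) tan((s−c)/2)], giving spherical excess E = 0.2991 rad.
Area = E·R² = 0.2991 × (6371)² ≈ 12138938 km².

12138938 km²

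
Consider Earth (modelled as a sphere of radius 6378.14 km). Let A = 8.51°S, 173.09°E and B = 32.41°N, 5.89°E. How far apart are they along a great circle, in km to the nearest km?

17067 km

With latitudes φ₁ = -8.510°, φ₂ = 32.410° and longitude difference Δλ = -167.200°:
cos c = sin φ₁ sin φ₂ + cos φ₁ cos φ₂ cos Δλ = (-0.1480)(0.5360) + (0.9890)(0.8442)(-0.9751) = -0.89351,
so c = arccos(-0.89351) = 2.67589 rad.
Distance = R·c = 6378.14 × 2.6759 ≈ 17067 km.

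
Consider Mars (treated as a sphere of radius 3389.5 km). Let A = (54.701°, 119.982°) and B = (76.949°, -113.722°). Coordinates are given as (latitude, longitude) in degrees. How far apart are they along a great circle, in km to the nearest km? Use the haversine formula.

2610 km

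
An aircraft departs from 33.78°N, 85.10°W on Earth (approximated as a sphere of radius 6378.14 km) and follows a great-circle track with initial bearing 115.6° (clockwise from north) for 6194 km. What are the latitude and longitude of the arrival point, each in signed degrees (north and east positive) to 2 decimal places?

0.99°, -36.98°

Angular distance δ = d/R = 6194/6378.14 = 0.97113 rad; initial bearing θ = 2.0176 rad.
sin φ₂ = sin φ₁ cos δ + cos φ₁ sin δ cos θ = (0.5560)(0.5644) + (0.8312)(0.8255)(-0.4321) = 0.0173, so φ₂ = 0.99°.
Δλ = atan2(sin θ sin δ cos φ₁, cos δ − sin φ₁ sin φ₂) = atan2(0.6188, 0.5547) = 48.124°.
λ₂ = -85.100° + 48.124° = -36.98°.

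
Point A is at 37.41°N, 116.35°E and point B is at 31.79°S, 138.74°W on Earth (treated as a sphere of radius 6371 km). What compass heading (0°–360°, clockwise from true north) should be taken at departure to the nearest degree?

With φ₁ = 0.6529, φ₂ = -0.5548, Δλ = 1.8310 rad, the forward-azimuth formula gives
θ = atan2( sin Δλ cos φ₂ , cos φ₁ sin φ₂ − sin φ₁ cos φ₂ cos Δλ ) = atan2(0.8214, -0.2856) = 109.17°.
So the initial bearing is 109°.

109°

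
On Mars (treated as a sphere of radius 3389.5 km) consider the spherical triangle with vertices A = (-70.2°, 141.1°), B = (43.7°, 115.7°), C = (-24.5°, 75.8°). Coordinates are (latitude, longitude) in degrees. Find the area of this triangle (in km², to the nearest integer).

Side lengths (central angles): a = 1.3508, b = 1.0251, c = 2.0140 rad; semiperimeter s = 2.1950.
By l'Huilier's theorem, tan(E/4) = √[tan(s/2) tan((s−a)/2) tan((s−b)/2) tan((s−c)/2)], giving spherical excess E = 0.9026 rad.
Area = E·R² = 0.9026 × (3389.5)² ≈ 10369287 km².

10369287 km²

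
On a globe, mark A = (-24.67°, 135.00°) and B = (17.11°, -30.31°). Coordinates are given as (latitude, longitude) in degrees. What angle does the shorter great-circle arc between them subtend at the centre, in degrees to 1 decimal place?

In radians: φ₁ = -0.4306, φ₂ = 0.2986, Δλ = -165.310° = -2.8852 rad.
cos c = sin φ₁ sin φ₂ + cos φ₁ cos φ₂ cos Δλ = (-0.4174)(0.2942) + (0.9087)(0.9557)(-0.9673) = -0.96292,
so c = arccos(-0.96292) = 2.86841 rad.
So the angular separation is 164.3°.

164.3°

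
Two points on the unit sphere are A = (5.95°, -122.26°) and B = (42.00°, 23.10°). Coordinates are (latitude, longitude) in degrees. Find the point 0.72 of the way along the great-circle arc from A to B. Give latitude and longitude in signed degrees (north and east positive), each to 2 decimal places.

Central angle δ = 2.1398 rad. Interpolating on the sphere with fraction f = 0.72:
P = [sin((1−f)δ)·A + sin(fδ)·B] / sin δ = 0.6694·A + 1.1865·B in Cartesian coordinates,
giving P = (0.4557, -0.2171, 0.8633), i.e. latitude 59.69°, longitude -25.47°.

59.69°, -25.47°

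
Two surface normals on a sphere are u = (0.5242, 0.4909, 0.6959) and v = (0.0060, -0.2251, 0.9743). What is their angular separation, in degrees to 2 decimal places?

u·v = 0.5707; |u| = 1.0000, |v| = 1.0000.
cos θ = (u·v)/(|u||v|) = 0.5707, so θ = 55.20°.

55.20°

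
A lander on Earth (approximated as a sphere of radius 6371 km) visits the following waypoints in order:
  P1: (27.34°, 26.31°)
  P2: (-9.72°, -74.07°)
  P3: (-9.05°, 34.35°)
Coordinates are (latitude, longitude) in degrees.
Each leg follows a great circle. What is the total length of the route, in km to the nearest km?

23343 km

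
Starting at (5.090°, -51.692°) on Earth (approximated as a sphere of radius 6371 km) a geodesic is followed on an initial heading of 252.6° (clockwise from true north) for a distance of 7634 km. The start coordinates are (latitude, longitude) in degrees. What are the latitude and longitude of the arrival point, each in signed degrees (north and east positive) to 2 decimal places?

Angular distance δ = d/R = 7634/6371 = 1.19824 rad; initial bearing θ = 4.4087 rad.
sin φ₂ = sin φ₁ cos δ + cos φ₁ sin δ cos θ = (0.0887)(0.3640) + (0.9961)(0.9314)(-0.2990) = -0.2451, so φ₂ = -14.19°.
Δλ = atan2(sin θ sin δ cos φ₁, cos δ − sin φ₁ sin φ₂) = atan2(-0.8853, 0.3857) = -66.456°.
λ₂ = -51.692° − 66.456° = -118.15°.

-14.19°, -118.15°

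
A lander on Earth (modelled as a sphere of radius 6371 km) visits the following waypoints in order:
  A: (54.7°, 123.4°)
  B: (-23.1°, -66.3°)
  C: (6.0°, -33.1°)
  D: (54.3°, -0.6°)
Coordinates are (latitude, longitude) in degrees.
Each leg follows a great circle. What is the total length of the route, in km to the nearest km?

Leg A→B: central angle 2.5757 rad, distance 16410.0 km.
Leg B→C: central angle 0.7606 rad, distance 4845.6 km.
Leg C→D: central angle 0.9590 rad, distance 6109.8 km.
Total: 16410.0 + 4845.6 + 6109.8 ≈ 27365 km.

27365 km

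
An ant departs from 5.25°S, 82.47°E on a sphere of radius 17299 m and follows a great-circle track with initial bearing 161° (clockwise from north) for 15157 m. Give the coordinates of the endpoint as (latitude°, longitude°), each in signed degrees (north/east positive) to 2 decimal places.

-51.44°, 106.13°

Angular distance δ = d/R = 15157/17299 = 0.87618 rad; initial bearing θ = 2.8100 rad.
sin φ₂ = sin φ₁ cos δ + cos φ₁ sin δ cos θ = (-0.0915)(0.6401) + (0.9958)(0.7683)(-0.9455) = -0.7820, so φ₂ = -51.44°.
Δλ = atan2(sin θ sin δ cos φ₁, cos δ − sin φ₁ sin φ₂) = atan2(0.2491, 0.5685) = 23.659°.
λ₂ = 82.470° + 23.659° = 106.13°.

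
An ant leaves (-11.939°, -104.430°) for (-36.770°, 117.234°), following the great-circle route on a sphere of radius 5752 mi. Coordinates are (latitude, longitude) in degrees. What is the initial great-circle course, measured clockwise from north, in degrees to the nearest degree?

217°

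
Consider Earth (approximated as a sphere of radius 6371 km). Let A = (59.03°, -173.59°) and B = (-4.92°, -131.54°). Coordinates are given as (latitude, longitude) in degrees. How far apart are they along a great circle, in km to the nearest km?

8018 km

With latitudes φ₁ = 59.030°, φ₂ = -4.920° and longitude difference Δλ = 42.050°:
cos c = sin φ₁ sin φ₂ + cos φ₁ cos φ₂ cos Δλ = (0.8574)(-0.0858) + (0.5146)(0.9963)(0.7426) = 0.30717,
so c = arccos(0.30717) = 1.25858 rad.
Distance = R·c = 6371 × 1.2586 ≈ 8018 km.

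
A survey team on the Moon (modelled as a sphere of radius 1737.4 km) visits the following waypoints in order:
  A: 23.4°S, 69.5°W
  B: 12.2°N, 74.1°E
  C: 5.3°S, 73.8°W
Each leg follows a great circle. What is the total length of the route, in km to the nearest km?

8832 km

Leg A→B: central angle 2.5081 rad, distance 4357.5 km.
Leg B→C: central angle 2.5754 rad, distance 4474.6 km.
Total: 4357.5 + 4474.6 ≈ 8832 km.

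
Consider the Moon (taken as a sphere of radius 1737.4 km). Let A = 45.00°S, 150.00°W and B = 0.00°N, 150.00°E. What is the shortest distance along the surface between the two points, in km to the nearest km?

With latitudes φ₁ = -45.000°, φ₂ = 0.000° and longitude difference Δλ = -60.000°:
cos c = sin φ₁ sin φ₂ + cos φ₁ cos φ₂ cos Δλ = (-0.7071)(0.0000) + (0.7071)(1.0000)(0.5000) = 0.35355,
so c = arccos(0.35355) = 1.20943 rad.
Distance = R·c = 1737.4 × 1.2094 ≈ 2101 km.

2101 km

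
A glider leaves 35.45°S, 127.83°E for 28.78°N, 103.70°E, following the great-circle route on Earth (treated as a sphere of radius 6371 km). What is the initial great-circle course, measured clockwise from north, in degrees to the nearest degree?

Δλ = -24.130° = -0.4211 rad.
y = sin Δλ · cos φ₂ = (-0.4088)(0.8765) = -0.3583
x = cos φ₁ sin φ₂ − sin φ₁ cos φ₂ cos Δλ = (0.8146)(0.4814) − (-0.5800)(0.8765)(0.9126) = 0.8561
θ = atan2(y, x) = -22.71°; adding 360° gives 337°.

337°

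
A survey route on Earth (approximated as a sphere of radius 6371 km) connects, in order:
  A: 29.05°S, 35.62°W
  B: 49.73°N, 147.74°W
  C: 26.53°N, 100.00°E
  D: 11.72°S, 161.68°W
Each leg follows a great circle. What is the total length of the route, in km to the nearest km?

Leg A→B: central angle 2.1935 rad, distance 13975.1 km.
Leg B→C: central angle 1.4488 rad, distance 9230.0 km.
Leg C→D: central angle 1.7900 rad, distance 11404.4 km.
Total: 13975.1 + 9230.0 + 11404.4 ≈ 34610 km.

34610 km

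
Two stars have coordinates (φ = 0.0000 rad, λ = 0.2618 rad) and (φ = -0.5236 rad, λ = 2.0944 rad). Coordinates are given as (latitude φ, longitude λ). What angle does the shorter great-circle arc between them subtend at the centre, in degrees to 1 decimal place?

103.0°

With latitudes φ₁ = 0.000°, φ₂ = -30.000° and longitude difference Δλ = 105.000°:
cos c = sin φ₁ sin φ₂ + cos φ₁ cos φ₂ cos Δλ = (0.0000)(-0.5000) + (1.0000)(0.8660)(-0.2588) = -0.22415,
so c = arccos(-0.22415) = 1.79686 rad.
So the angular separation is 103.0°.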